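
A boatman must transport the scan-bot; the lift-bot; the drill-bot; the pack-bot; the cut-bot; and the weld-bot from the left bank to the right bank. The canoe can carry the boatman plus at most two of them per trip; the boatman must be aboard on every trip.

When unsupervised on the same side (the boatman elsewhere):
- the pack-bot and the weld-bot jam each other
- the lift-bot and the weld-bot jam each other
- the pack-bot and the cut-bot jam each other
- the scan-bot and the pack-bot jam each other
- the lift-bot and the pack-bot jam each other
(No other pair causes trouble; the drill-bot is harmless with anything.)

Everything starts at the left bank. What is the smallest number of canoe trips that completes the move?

Counting alone: the boatman can take at most 2 across per trip to the right bank, so moving all 6 needs at least 3 loaded trips out, with a return between consecutive ones — at least 5 crossings.
The safety rule pushes this higher. Following every safe sequence of crossings, the most of the 6 that can be at the right bank as the canoe arrives there on crossings 5, 7 is 4, 5 respectively — never all 6.
So no plan with fewer than 9 crossings exists, and this one achieves 9:
1. Boatman goes to the right bank with the lift-bot and the pack-bot.  [the left bank: the cut-bot, the drill-bot, the scan-bot, the weld-bot | the right bank: the lift-bot, the pack-bot]
2. Boatman goes back to the left bank with the lift-bot.  [the left bank: the cut-bot, the drill-bot, the lift-bot, the scan-bot, the weld-bot | the right bank: the pack-bot]
3. Boatman goes to the right bank with the lift-bot and the scan-bot.  [the left bank: the cut-bot, the drill-bot, the weld-bot | the right bank: the lift-bot, the pack-bot, the scan-bot]
4. Boatman goes back to the left bank with the pack-bot.  [the left bank: the cut-bot, the drill-bot, the pack-bot, the weld-bot | the right bank: the lift-bot, the scan-bot]
5. Boatman goes to the right bank with the drill-bot and the pack-bot.  [the left bank: the cut-bot, the weld-bot | the right bank: the drill-bot, the lift-bot, the pack-bot, the scan-bot]
6. Boatman goes back to the left bank with the pack-bot.  [the left bank: the cut-bot, the pack-bot, the weld-bot | the right bank: the drill-bot, the lift-bot, the scan-bot]
7. Boatman goes to the right bank with the cut-bot and the pack-bot.  [the left bank: the weld-bot | the right bank: the cut-bot, the drill-bot, the lift-bot, the pack-bot, the scan-bot]
8. Boatman goes back to the left bank with the pack-bot.  [the left bank: the pack-bot, the weld-bot | the right bank: the cut-bot, the drill-bot, the lift-bot, the scan-bot]
9. Boatman goes to the right bank with the pack-bot and the weld-bot.  [the left bank: — | the right bank: the cut-bot, the drill-bot, the lift-bot, the pack-bot, the scan-bot, the weld-bot]

9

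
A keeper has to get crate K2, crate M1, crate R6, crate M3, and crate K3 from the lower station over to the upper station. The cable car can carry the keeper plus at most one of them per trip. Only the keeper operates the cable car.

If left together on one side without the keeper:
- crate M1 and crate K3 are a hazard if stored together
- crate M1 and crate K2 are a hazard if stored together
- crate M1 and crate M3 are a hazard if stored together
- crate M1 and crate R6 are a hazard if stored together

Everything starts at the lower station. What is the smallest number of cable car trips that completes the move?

Following every safe sequence of crossings from the start, the most of the 5 that can be at the upper station as the cable car arrives there on crossings 1, 3 is 1, 2 respectively; the best ever achieved is 2 of 5.
From crossing 5 on, no configuration arises that was not already reachable earlier: only 11 distinct safe configurations (who is on which side, and where the cable car is) can ever be reached, none of them has everyone across, and every continuation just revisits them. So no valid plan exists.

impossible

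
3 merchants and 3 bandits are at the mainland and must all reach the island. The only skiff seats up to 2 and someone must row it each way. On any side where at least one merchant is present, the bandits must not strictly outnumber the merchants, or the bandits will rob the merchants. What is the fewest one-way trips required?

Counting alone: each trip to the island takes at most 2 across and each return brings at least 1 back, so after t trips out (and t−1 returns) at most 2t − (t−1) of the 6 are across; that first reaches 6 at t = 5, so at least 9 crossings are needed.
The safety rule pushes this higher. Following every safe sequence of crossings, the most of the 6 that can be at the island as the skiff arrives there on crossing 9 is 5 — never all 6.
So no plan with fewer than 11 crossings exists, and this one achieves 11:
1. 2 bandits → the island.  (the mainland: 3M 1B; the island: 0M 2B)
2. 1 bandit ← the mainland.  (the mainland: 3M 2B; the island: 0M 1B)
3. 2 bandits → the island.  (the mainland: 3M 0B; the island: 0M 3B)
4. 1 bandit ← the mainland.  (the mainland: 3M 1B; the island: 0M 2B)
5. 2 merchants → the island.  (the mainland: 1M 1B; the island: 2M 2B)
6. 1 merchant and 1 bandit ← the mainland.  (the mainland: 2M 2B; the island: 1M 1B)
7. 2 merchants → the island.  (the mainland: 0M 2B; the island: 3M 1B)
8. 1 bandit ← the mainland.  (the mainland: 0M 3B; the island: 3M 0B)
9. 2 bandits → the island.  (the mainland: 0M 1B; the island: 3M 2B)
10. 1 bandit ← the mainland.  (the mainland: 0M 2B; the island: 3M 1B)
11. 2 bandits → the island.  (the mainland: 0M 0B; the island: 3M 3B)

11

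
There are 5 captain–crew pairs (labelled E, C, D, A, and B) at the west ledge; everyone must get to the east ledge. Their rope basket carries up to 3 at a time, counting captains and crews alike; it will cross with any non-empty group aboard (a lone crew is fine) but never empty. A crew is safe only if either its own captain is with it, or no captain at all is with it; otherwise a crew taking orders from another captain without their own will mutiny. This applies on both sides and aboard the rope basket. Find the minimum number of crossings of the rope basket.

11

Counting alone: each trip to the east ledge takes at most 3 across and each return brings at least 1 back, so after t trips out (and t−1 returns) at most 3t − (t−1) of the 10 are across; that first reaches 10 at t = 5, so at least 9 crossings are needed.
The safety rule pushes this higher. Following every safe sequence of crossings, the most of the 10 that can be at the east ledge as the rope basket arrives there on crossing 9 is 9 — never all 10.
So no plan with fewer than 11 crossings exists, and this one achieves 11:
1. captain E and crew E cross → the east ledge.
2. captain E crosses ← the west ledge.
3. crew A, crew C, and crew D cross → the east ledge.
4. crew E crosses ← the west ledge.
5. captain A, captain C, and captain D cross → the east ledge.
6. captain C and crew C cross ← the west ledge.
7. captain B, captain C, and captain E cross → the east ledge.
8. crew D crosses ← the west ledge.
9. crew C and crew E cross → the east ledge.
10. crew E crosses ← the west ledge.
11. crew B, crew D, and crew E cross → the east ledge.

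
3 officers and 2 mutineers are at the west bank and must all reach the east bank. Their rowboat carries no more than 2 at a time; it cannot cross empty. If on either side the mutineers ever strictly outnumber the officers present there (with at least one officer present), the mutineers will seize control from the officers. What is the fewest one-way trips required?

7

Counting alone: each trip to the east bank takes at most 2 across and each return brings at least 1 back, so after t trips out (and t−1 returns) at most 2t − (t−1) of the 5 are across; that first reaches 5 at t = 4, so at least 7 crossings are needed.
The plan below uses exactly 7 crossings, so it is optimal:
1. 2 mutineers → the east bank.  (the west bank: 3O 0M; the east bank: 0O 2M)
2. 1 mutineer ← the west bank.  (the west bank: 3O 1M; the east bank: 0O 1M)
3. 2 officers → the east bank.  (the west bank: 1O 1M; the east bank: 2O 1M)
4. 1 officer ← the west bank.  (the west bank: 2O 1M; the east bank: 1O 1M)
5. 1 officer and 1 mutineer → the east bank.  (the west bank: 1O 0M; the east bank: 2O 2M)
6. 1 mutineer ← the west bank.  (the west bank: 1O 1M; the east bank: 2O 1M)
7. 1 officer and 1 mutineer → the east bank.  (the west bank: 0O 0M; the east bank: 3O 2M)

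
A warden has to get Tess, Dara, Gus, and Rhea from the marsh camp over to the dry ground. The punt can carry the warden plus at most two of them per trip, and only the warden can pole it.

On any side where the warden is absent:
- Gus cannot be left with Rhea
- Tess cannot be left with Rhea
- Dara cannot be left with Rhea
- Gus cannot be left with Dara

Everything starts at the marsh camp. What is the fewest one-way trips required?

5

Counting alone: the warden can take at most 2 across per trip to the dry ground, so moving all 4 needs at least 2 loaded trips out, with a return between consecutive ones — at least 3 crossings.
The safety rule pushes this higher. Following every safe sequence of crossings, the most of the 4 that can be at the dry ground as the punt arrives there on crossing 3 is 3 — never all 4.
So no plan with fewer than 5 crossings exists, and this one achieves 5:
1. Warden goes to the dry ground with Dara and Rhea.  [the marsh camp: Gus, Tess | the dry ground: Dara, Rhea]
2. Warden goes back to the marsh camp with Dara.  [the marsh camp: Dara, Gus, Tess | the dry ground: Rhea]
3. Warden goes to the dry ground with Dara and Tess.  [the marsh camp: Gus | the dry ground: Dara, Rhea, Tess]
4. Warden goes back to the marsh camp with Rhea.  [the marsh camp: Gus, Rhea | the dry ground: Dara, Tess]
5. Warden goes to the dry ground with Gus and Rhea.  [the marsh camp: — | the dry ground: Dara, Gus, Rhea, Tess]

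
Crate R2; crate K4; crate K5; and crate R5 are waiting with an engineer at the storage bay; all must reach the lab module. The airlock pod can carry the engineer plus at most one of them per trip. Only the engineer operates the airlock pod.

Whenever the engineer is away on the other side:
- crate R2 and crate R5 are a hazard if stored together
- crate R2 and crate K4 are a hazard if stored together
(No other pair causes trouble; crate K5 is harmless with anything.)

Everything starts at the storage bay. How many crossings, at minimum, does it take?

Counting alone: the engineer can take at most 1 across per trip to the lab module, so moving all 4 needs at least 4 loaded trips out, with a return between consecutive ones — at least 7 crossings.
The safety rule pushes this higher. Following every safe sequence of crossings, the most of the 4 that can be at the lab module as the airlock pod arrives there on crossing 7 is 3 — never all 4.
So no plan with fewer than 9 crossings exists, and this one achieves 9:
1. Engineer goes to the lab module with crate R2.
2. Engineer goes back to the storage bay alone.
3. Engineer goes to the lab module with crate K4.
4. Engineer goes back to the storage bay with crate R2.
5. Engineer goes to the lab module with crate R5.
6. Engineer goes back to the storage bay alone.
7. Engineer goes to the lab module with crate K5.
8. Engineer goes back to the storage bay alone.
9. Engineer goes to the lab module with crate R2.

9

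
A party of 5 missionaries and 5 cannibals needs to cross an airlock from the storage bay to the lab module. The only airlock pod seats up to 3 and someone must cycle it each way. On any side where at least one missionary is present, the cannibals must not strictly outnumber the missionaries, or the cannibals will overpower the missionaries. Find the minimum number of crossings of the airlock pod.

11

Counting alone: each trip to the lab module takes at most 3 across and each return brings at least 1 back, so after t trips out (and t−1 returns) at most 3t − (t−1) of the 10 are across; that first reaches 10 at t = 5, so at least 9 crossings are needed.
The safety rule pushes this higher. Following every safe sequence of crossings, the most of the 10 that can be at the lab module as the airlock pod arrives there on crossing 9 is 9 — never all 10.
So no plan with fewer than 11 crossings exists, and this one achieves 11:
1. 2 cannibals → the lab module.  (the storage bay: 5M 3C; the lab module: 0M 2C)
2. 1 cannibal ← the storage bay.  (the storage bay: 5M 4C; the lab module: 0M 1C)
3. 3 cannibals → the lab module.  (the storage bay: 5M 1C; the lab module: 0M 4C)
4. 1 cannibal ← the storage bay.  (the storage bay: 5M 2C; the lab module: 0M 3C)
5. 3 missionaries → the lab module.  (the storage bay: 2M 2C; the lab module: 3M 3C)
6. 1 missionary and 1 cannibal ← the storage bay.  (the storage bay: 3M 3C; the lab module: 2M 2C)
7. 3 missionaries → the lab module.  (the storage bay: 0M 3C; the lab module: 5M 2C)
8. 1 cannibal ← the storage bay.  (the storage bay: 0M 4C; the lab module: 5M 1C)
9. 2 cannibals → the lab module.  (the storage bay: 0M 2C; the lab module: 5M 3C)
10. 1 cannibal ← the storage bay.  (the storage bay: 0M 3C; the lab module: 5M 2C)
11. 3 cannibals → the lab module.  (the storage bay: 0M 0C; the lab module: 5M 5C)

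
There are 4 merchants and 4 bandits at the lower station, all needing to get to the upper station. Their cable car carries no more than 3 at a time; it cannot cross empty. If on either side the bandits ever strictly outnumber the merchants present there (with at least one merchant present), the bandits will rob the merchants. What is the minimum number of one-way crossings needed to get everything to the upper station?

Counting alone: each trip to the upper station takes at most 3 across and each return brings at least 1 back, so after t trips out (and t−1 returns) at most 3t − (t−1) of the 8 are across; that first reaches 8 at t = 4, so at least 7 crossings are needed.
The safety rule pushes this higher. Following every safe sequence of crossings, the most of the 8 that can be at the upper station as the cable car arrives there on crossing 7 is 7 — never all 8.
So no plan with fewer than 9 crossings exists, and this one achieves 9:
1. 2 bandits → the upper station.  (the lower station: 4M 2B; the upper station: 0M 2B)
2. 1 bandit ← the lower station.  (the lower station: 4M 3B; the upper station: 0M 1B)
3. 3 bandits → the upper station.  (the lower station: 4M 0B; the upper station: 0M 4B)
4. 1 bandit ← the lower station.  (the lower station: 4M 1B; the upper station: 0M 3B)
5. 3 merchants → the upper station.  (the lower station: 1M 1B; the upper station: 3M 3B)
6. 1 merchant and 1 bandit ← the lower station.  (the lower station: 2M 2B; the upper station: 2M 2B)
7. 2 merchants → the upper station.  (the lower station: 0M 2B; the upper station: 4M 2B)
8. 1 bandit ← the lower station.  (the lower station: 0M 3B; the upper station: 4M 1B)
9. 3 bandits → the upper station.  (the lower station: 0M 0B; the upper station: 4M 4B)

9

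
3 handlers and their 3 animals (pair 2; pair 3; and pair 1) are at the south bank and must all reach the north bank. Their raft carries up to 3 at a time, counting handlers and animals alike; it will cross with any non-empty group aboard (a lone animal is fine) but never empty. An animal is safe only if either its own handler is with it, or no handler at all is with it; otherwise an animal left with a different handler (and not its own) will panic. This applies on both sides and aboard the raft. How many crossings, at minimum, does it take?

Counting alone: each trip to the north bank takes at most 3 across and each return brings at least 1 back, so after t trips out (and t−1 returns) at most 3t − (t−1) of the 6 are across; that first reaches 6 at t = 3, so at least 5 crossings are needed.
The plan below uses exactly 5 crossings, so it is optimal:
1. animal 2 and handler 2 cross → the north bank.
2. handler 2 crosses ← the south bank.
3. handler 1, handler 2, and handler 3 cross → the north bank.
4. animal 2 crosses ← the south bank.
5. animal 1, animal 2, and animal 3 cross → the north bank.

5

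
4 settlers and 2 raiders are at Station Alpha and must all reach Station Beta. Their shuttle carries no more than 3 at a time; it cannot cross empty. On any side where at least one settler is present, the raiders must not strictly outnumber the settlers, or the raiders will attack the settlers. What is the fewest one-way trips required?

5

Counting alone: each trip to Station Beta takes at most 3 across and each return brings at least 1 back, so after t trips out (and t−1 returns) at most 3t − (t−1) of the 6 are across; that first reaches 6 at t = 3, so at least 5 crossings are needed.
The plan below uses exactly 5 crossings, so it is optimal:
1. 2 raiders → Station Beta.  (Station Alpha: 4S 0R; Station Beta: 0S 2R)
2. 1 raider ← Station Alpha.  (Station Alpha: 4S 1R; Station Beta: 0S 1R)
3. 2 settlers and 1 raider → Station Beta.  (Station Alpha: 2S 0R; Station Beta: 2S 2R)
4. 1 raider ← Station Alpha.  (Station Alpha: 2S 1R; Station Beta: 2S 1R)
5. 2 settlers and 1 raider → Station Beta.  (Station Alpha: 0S 0R; Station Beta: 4S 2R)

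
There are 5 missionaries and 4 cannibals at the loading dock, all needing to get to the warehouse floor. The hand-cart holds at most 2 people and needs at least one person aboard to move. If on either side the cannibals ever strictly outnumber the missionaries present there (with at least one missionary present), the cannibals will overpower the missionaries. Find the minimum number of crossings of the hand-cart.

15

Counting alone: each trip to the warehouse floor takes at most 2 across and each return brings at least 1 back, so after t trips out (and t−1 returns) at most 2t − (t−1) of the 9 are across; that first reaches 9 at t = 8, so at least 15 crossings are needed.
The plan below uses exactly 15 crossings, so it is optimal:
1. 2 cannibals → the warehouse floor.  (the loading dock: 5M 2C; the warehouse floor: 0M 2C)
2. 1 cannibal ← the loading dock.  (the loading dock: 5M 3C; the warehouse floor: 0M 1C)
3. 2 cannibals → the warehouse floor.  (the loading dock: 5M 1C; the warehouse floor: 0M 3C)
4. 1 cannibal ← the loading dock.  (the loading dock: 5M 2C; the warehouse floor: 0M 2C)
5. 2 missionaries → the warehouse floor.  (the loading dock: 3M 2C; the warehouse floor: 2M 2C)
6. 1 cannibal ← the loading dock.  (the loading dock: 3M 3C; the warehouse floor: 2M 1C)
7. 1 missionary and 1 cannibal → the warehouse floor.  (the loading dock: 2M 2C; the warehouse floor: 3M 2C)
8. 1 missionary ← the loading dock.  (the loading dock: 3M 2C; the warehouse floor: 2M 2C)
9. 1 missionary and 1 cannibal → the warehouse floor.  (the loading dock: 2M 1C; the warehouse floor: 3M 3C)
10. 1 cannibal ← the loading dock.  (the loading dock: 2M 2C; the warehouse floor: 3M 2C)
11. 1 missionary and 1 cannibal → the warehouse floor.  (the loading dock: 1M 1C; the warehouse floor: 4M 3C)
12. 1 missionary ← the loading dock.  (the loading dock: 2M 1C; the warehouse floor: 3M 3C)
13. 1 missionary and 1 cannibal → the warehouse floor.  (the loading dock: 1M 0C; the warehouse floor: 4M 4C)
14. 1 cannibal ← the loading dock.  (the loading dock: 1M 1C; the warehouse floor: 4M 3C)
15. 1 missionary and 1 cannibal → the warehouse floor.  (the loading dock: 0M 0C; the warehouse floor: 5M 4C)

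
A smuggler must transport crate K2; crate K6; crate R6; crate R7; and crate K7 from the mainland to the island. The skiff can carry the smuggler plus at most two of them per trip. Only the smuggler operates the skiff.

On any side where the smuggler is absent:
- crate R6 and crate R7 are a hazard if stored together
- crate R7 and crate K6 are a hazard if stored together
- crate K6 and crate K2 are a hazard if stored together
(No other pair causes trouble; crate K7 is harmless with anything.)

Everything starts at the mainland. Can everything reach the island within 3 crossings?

Counting alone: the smuggler can take at most 2 across per trip to the island, so moving all 5 needs at least 3 loaded trips out, with a return between consecutive ones — at least 5 crossings.
Since 3 < 5, 3 crossings cannot be enough. (The shortest complete plan in fact takes 5:)
1. Smuggler goes to the island with crate K2 and crate R7.  [the mainland: crate K6, crate K7, crate R6 | the island: crate K2, crate R7]
2. Smuggler goes back to the mainland alone.  [the mainland: crate K6, crate K7, crate R6 | the island: crate K2, crate R7]
3. Smuggler goes to the island with crate K7.  [the mainland: crate K6, crate R6 | the island: crate K2, crate K7, crate R7]
4. Smuggler goes back to the mainland alone.  [the mainland: crate K6, crate R6 | the island: crate K2, crate K7, crate R7]
5. Smuggler goes to the island with crate K6 and crate R6.  [the mainland: — | the island: crate K2, crate K6, crate K7, crate R6, crate R7]

No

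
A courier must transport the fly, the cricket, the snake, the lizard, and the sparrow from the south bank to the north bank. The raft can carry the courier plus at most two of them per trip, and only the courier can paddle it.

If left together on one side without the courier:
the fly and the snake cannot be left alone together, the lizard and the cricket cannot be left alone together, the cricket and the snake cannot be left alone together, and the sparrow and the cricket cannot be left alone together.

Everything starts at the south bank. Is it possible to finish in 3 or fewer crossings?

Counting alone: the courier can take at most 2 across per trip to the north bank, so moving all 5 needs at least 3 loaded trips out, with a return between consecutive ones — at least 5 crossings.
Since 3 < 5, 3 crossings cannot be enough. (The shortest complete plan in fact takes 5:)
1. Courier goes to the north bank with the cricket and the fly.
2. Courier goes back to the south bank alone.
3. Courier goes to the north bank with the lizard and the sparrow.
4. Courier goes back to the south bank with the cricket.
5. Courier goes to the north bank with the cricket and the snake.

No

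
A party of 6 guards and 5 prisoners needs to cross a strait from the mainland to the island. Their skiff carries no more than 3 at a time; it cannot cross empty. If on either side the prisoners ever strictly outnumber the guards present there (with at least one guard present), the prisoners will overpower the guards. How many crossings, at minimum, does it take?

Counting alone: each trip to the island takes at most 3 across and each return brings at least 1 back, so after t trips out (and t−1 returns) at most 3t − (t−1) of the 11 are across; that first reaches 11 at t = 5, so at least 9 crossings are needed.
The plan below uses exactly 9 crossings, so it is optimal:
1. 3 prisoners → the island.  (the mainland: 6G 2P; the island: 0G 3P)
2. 1 prisoner ← the mainland.  (the mainland: 6G 3P; the island: 0G 2P)
3. 3 guards → the island.  (the mainland: 3G 3P; the island: 3G 2P)
4. 1 guard ← the mainland.  (the mainland: 4G 3P; the island: 2G 2P)
5. 2 guards and 1 prisoner → the island.  (the mainland: 2G 2P; the island: 4G 3P)
6. 1 guard ← the mainland.  (the mainland: 3G 2P; the island: 3G 3P)
7. 2 guards and 1 prisoner → the island.  (the mainland: 1G 1P; the island: 5G 4P)
8. 1 guard ← the mainland.  (the mainland: 2G 1P; the island: 4G 4P)
9. 2 guards and 1 prisoner → the island.  (the mainland: 0G 0P; the island: 6G 5P)

9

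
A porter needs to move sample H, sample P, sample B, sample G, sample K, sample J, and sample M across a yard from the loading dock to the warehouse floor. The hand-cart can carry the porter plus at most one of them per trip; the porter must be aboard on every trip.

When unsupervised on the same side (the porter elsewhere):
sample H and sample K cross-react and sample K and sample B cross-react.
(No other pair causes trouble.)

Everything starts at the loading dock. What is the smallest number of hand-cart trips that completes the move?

15

Counting alone: the porter can take at most 1 across per trip to the warehouse floor, so moving all 7 needs at least 7 loaded trips out, with a return between consecutive ones — at least 13 crossings.
The safety rule pushes this higher. Following every safe sequence of crossings, the most of the 7 that can be at the warehouse floor as the hand-cart arrives there on crossing 13 is 6 — never all 7.
So no plan with fewer than 15 crossings exists, and this one achieves 15:
1. Porter goes to the warehouse floor with sample K.  [the loading dock: sample B, sample G, sample H, sample J, sample M, sample P | the warehouse floor: sample K]
2. Porter goes back to the loading dock alone.  [the loading dock: sample B, sample G, sample H, sample J, sample M, sample P | the warehouse floor: sample K]
3. Porter goes to the warehouse floor with sample H.  [the loading dock: sample B, sample G, sample J, sample M, sample P | the warehouse floor: sample H, sample K]
4. Porter goes back to the loading dock with sample K.  [the loading dock: sample B, sample G, sample J, sample K, sample M, sample P | the warehouse floor: sample H]
5. Porter goes to the warehouse floor with sample B.  [the loading dock: sample G, sample J, sample K, sample M, sample P | the warehouse floor: sample B, sample H]
6. Porter goes back to the loading dock alone.  [the loading dock: sample G, sample J, sample K, sample M, sample P | the warehouse floor: sample B, sample H]
7. Porter goes to the warehouse floor with sample P.  [the loading dock: sample G, sample J, sample K, sample M | the warehouse floor: sample B, sample H, sample P]
8. Porter goes back to the loading dock alone.  [the loading dock: sample G, sample J, sample K, sample M | the warehouse floor: sample B, sample H, sample P]
9. Porter goes to the warehouse floor with sample G.  [the loading dock: sample J, sample K, sample M | the warehouse floor: sample B, sample G, sample H, sample P]
10. Porter goes back to the loading dock alone.  [the loading dock: sample J, sample K, sample M | the warehouse floor: sample B, sample G, sample H, sample P]
11. Porter goes to the warehouse floor with sample J.  [the loading dock: sample K, sample M | the warehouse floor: sample B, sample G, sample H, sample J, sample P]
12. Porter goes back to the loading dock alone.  [the loading dock: sample K, sample M | the warehouse floor: sample B, sample G, sample H, sample J, sample P]
13. Porter goes to the warehouse floor with sample M.  [the loading dock: sample K | the warehouse floor: sample B, sample G, sample H, sample J, sample M, sample P]
14. Porter goes back to the loading dock alone.  [the loading dock: sample K | the warehouse floor: sample B, sample G, sample H, sample J, sample M, sample P]
15. Porter goes to the warehouse floor with sample K.  [the loading dock: — | the warehouse floor: sample B, sample G, sample H, sample J, sample K, sample M, sample P]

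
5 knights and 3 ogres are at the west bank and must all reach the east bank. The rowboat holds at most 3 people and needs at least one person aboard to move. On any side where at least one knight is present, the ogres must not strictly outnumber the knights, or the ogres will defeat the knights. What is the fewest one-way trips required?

Counting alone: each trip to the east bank takes at most 3 across and each return brings at least 1 back, so after t trips out (and t−1 returns) at most 3t − (t−1) of the 8 are across; that first reaches 8 at t = 4, so at least 7 crossings are needed.
The plan below uses exactly 7 crossings, so it is optimal:
1. 2 ogres → the east bank.  (the west bank: 5K 1O; the east bank: 0K 2O)
2. 1 ogre ← the west bank.  (the west bank: 5K 2O; the east bank: 0K 1O)
3. 2 knights and 1 ogre → the east bank.  (the west bank: 3K 1O; the east bank: 2K 2O)
4. 1 ogre ← the west bank.  (the west bank: 3K 2O; the east bank: 2K 1O)
5. 1 knight and 2 ogres → the east bank.  (the west bank: 2K 0O; the east bank: 3K 3O)
6. 1 ogre ← the west bank.  (the west bank: 2K 1O; the east bank: 3K 2O)
7. 2 knights and 1 ogre → the east bank.  (the west bank: 0K 0O; the east bank: 5K 3O)

7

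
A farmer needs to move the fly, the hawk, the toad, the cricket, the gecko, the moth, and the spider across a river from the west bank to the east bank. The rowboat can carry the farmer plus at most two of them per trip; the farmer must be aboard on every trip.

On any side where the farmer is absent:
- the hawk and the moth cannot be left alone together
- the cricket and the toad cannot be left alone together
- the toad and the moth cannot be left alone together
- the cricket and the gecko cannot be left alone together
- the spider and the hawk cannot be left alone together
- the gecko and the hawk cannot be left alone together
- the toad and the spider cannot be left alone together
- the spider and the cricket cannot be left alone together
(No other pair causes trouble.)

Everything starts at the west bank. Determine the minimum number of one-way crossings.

Whatever the first load, the items left behind include a forbidden pair without the farmer. No opening move is safe, so no plan exists.

impossible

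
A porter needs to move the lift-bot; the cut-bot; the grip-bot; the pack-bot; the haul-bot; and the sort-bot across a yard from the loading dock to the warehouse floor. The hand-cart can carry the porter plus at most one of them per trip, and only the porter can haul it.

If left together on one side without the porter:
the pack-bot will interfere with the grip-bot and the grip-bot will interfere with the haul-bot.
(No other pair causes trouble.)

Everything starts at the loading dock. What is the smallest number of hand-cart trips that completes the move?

Counting alone: the porter can take at most 1 across per trip to the warehouse floor, so moving all 6 needs at least 6 loaded trips out, with a return between consecutive ones — at least 11 crossings.
The safety rule pushes this higher. Following every safe sequence of crossings, the most of the 6 that can be at the warehouse floor as the hand-cart arrives there on crossing 11 is 5 — never all 6.
So no plan with fewer than 13 crossings exists, and this one achieves 13:
1. Porter goes to the warehouse floor with the grip-bot.
2. Porter goes back to the loading dock alone.
3. Porter goes to the warehouse floor with the lift-bot.
4. Porter goes back to the loading dock alone.
5. Porter goes to the warehouse floor with the cut-bot.
6. Porter goes back to the loading dock alone.
7. Porter goes to the warehouse floor with the pack-bot.
8. Porter goes back to the loading dock with the grip-bot.
9. Porter goes to the warehouse floor with the haul-bot.
10. Porter goes back to the loading dock alone.
11. Porter goes to the warehouse floor with the sort-bot.
12. Porter goes back to the loading dock alone.
13. Porter goes to the warehouse floor with the grip-bot.

13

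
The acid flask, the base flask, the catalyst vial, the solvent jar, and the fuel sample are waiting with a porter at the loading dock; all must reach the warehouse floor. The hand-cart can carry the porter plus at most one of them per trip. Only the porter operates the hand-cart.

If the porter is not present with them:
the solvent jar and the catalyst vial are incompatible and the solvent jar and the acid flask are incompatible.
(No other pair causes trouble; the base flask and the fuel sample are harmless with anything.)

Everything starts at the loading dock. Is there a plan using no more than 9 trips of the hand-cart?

Counting alone: the porter can take at most 1 across per trip to the warehouse floor, so moving all 5 needs at least 5 loaded trips out, with a return between consecutive ones — at least 9 crossings.
The safety rule pushes this higher. Following every safe sequence of crossings, the most of the 5 that can be at the warehouse floor as the hand-cart arrives there on crossing 9 is 4 — never all 5.
So the move cannot be finished within 9 crossings. (The shortest complete plan takes 11:)
1. Porter goes to the warehouse floor with the solvent jar.  [the loading dock: the acid flask, the base flask, the catalyst vial, the fuel sample | the warehouse floor: the solvent jar]
2. Porter goes back to the loading dock alone.  [the loading dock: the acid flask, the base flask, the catalyst vial, the fuel sample | the warehouse floor: the solvent jar]
3. Porter goes to the warehouse floor with the acid flask.  [the loading dock: the base flask, the catalyst vial, the fuel sample | the warehouse floor: the acid flask, the solvent jar]
4. Porter goes back to the loading dock with the solvent jar.  [the loading dock: the base flask, the catalyst vial, the fuel sample, the solvent jar | the warehouse floor: the acid flask]
5. Porter goes to the warehouse floor with the catalyst vial.  [the loading dock: the base flask, the fuel sample, the solvent jar | the warehouse floor: the acid flask, the catalyst vial]
6. Porter goes back to the loading dock alone.  [the loading dock: the base flask, the fuel sample, the solvent jar | the warehouse floor: the acid flask, the catalyst vial]
7. Porter goes to the warehouse floor with the base flask.  [the loading dock: the fuel sample, the solvent jar | the warehouse floor: the acid flask, the base flask, the catalyst vial]
8. Porter goes back to the loading dock alone.  [the loading dock: the fuel sample, the solvent jar | the warehouse floor: the acid flask, the base flask, the catalyst vial]
9. Porter goes to the warehouse floor with the fuel sample.  [the loading dock: the solvent jar | the warehouse floor: the acid flask, the base flask, the catalyst vial, the fuel sample]
10. Porter goes back to the loading dock alone.  [the loading dock: the solvent jar | the warehouse floor: the acid flask, the base flask, the catalyst vial, the fuel sample]
11. Porter goes to the warehouse floor with the solvent jar.  [the loading dock: — | the warehouse floor: the acid flask, the base flask, the catalyst vial, the fuel sample, the solvent jar]

No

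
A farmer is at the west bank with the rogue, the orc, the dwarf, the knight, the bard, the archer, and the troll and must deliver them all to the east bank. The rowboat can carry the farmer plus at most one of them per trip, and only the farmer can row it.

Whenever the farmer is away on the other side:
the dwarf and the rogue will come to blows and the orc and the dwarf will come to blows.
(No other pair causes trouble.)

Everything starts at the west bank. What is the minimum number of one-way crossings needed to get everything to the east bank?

15

Counting alone: the farmer can take at most 1 across per trip to the east bank, so moving all 7 needs at least 7 loaded trips out, with a return between consecutive ones — at least 13 crossings.
The safety rule pushes this higher. Following every safe sequence of crossings, the most of the 7 that can be at the east bank as the rowboat arrives there on crossing 13 is 6 — never all 7.
So no plan with fewer than 15 crossings exists, and this one achieves 15:
1. Farmer goes to the east bank with the dwarf.  [the west bank: the archer, the bard, the knight, the orc, the rogue, the troll | the east bank: the dwarf]
2. Farmer goes back to the west bank alone.  [the west bank: the archer, the bard, the knight, the orc, the rogue, the troll | the east bank: the dwarf]
3. Farmer goes to the east bank with the rogue.  [the west bank: the archer, the bard, the knight, the orc, the troll | the east bank: the dwarf, the rogue]
4. Farmer goes back to the west bank with the dwarf.  [the west bank: the archer, the bard, the dwarf, the knight, the orc, the troll | the east bank: the rogue]
5. Farmer goes to the east bank with the orc.  [the west bank: the archer, the bard, the dwarf, the knight, the troll | the east bank: the orc, the rogue]
6. Farmer goes back to the west bank alone.  [the west bank: the archer, the bard, the dwarf, the knight, the troll | the east bank: the orc, the rogue]
7. Farmer goes to the east bank with the knight.  [the west bank: the archer, the bard, the dwarf, the troll | the east bank: the knight, the orc, the rogue]
8. Farmer goes back to the west bank alone.  [the west bank: the archer, the bard, the dwarf, the troll | the east bank: the knight, the orc, the rogue]
9. Farmer goes to the east bank with the bard.  [the west bank: the archer, the dwarf, the troll | the east bank: the bard, the knight, the orc, the rogue]
10. Farmer goes back to the west bank alone.  [the west bank: the archer, the dwarf, the troll | the east bank: the bard, the knight, the orc, the rogue]
11. Farmer goes to the east bank with the archer.  [the west bank: the dwarf, the troll | the east bank: the archer, the bard, the knight, the orc, the rogue]
12. Farmer goes back to the west bank alone.  [the west bank: the dwarf, the troll | the east bank: the archer, the bard, the knight, the orc, the rogue]
13. Farmer goes to the east bank with the troll.  [the west bank: the dwarf | the east bank: the archer, the bard, the knight, the orc, the rogue, the troll]
14. Farmer goes back to the west bank alone.  [the west bank: the dwarf | the east bank: the archer, the bard, the knight, the orc, the rogue, the troll]
15. Farmer goes to the east bank with the dwarf.  [the west bank: — | the east bank: the archer, the bard, the dwarf, the knight, the orc, the rogue, the troll]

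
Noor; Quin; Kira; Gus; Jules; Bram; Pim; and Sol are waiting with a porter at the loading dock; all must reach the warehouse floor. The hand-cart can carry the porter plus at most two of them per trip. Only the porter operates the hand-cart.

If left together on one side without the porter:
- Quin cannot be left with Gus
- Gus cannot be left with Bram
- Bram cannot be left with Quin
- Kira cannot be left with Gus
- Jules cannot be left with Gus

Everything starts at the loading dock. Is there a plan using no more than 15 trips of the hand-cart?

Yes

Yes — this plan uses 13 crossings (≤ 15):
1. Porter goes to the warehouse floor with Gus and Quin.  [the loading dock: Bram, Jules, Kira, Noor, Pim, Sol | the warehouse floor: Gus, Quin]
2. Porter goes back to the loading dock with Quin.  [the loading dock: Bram, Jules, Kira, Noor, Pim, Quin, Sol | the warehouse floor: Gus]
3. Porter goes to the warehouse floor with Noor and Quin.  [the loading dock: Bram, Jules, Kira, Pim, Sol | the warehouse floor: Gus, Noor, Quin]
4. Porter goes back to the loading dock with Quin.  [the loading dock: Bram, Jules, Kira, Pim, Quin, Sol | the warehouse floor: Gus, Noor]
5. Porter goes to the warehouse floor with Kira and Quin.  [the loading dock: Bram, Jules, Pim, Sol | the warehouse floor: Gus, Kira, Noor, Quin]
6. Porter goes back to the loading dock with Gus.  [the loading dock: Bram, Gus, Jules, Pim, Sol | the warehouse floor: Kira, Noor, Quin]
7. Porter goes to the warehouse floor with Gus and Jules.  [the loading dock: Bram, Pim, Sol | the warehouse floor: Gus, Jules, Kira, Noor, Quin]
8. Porter goes back to the loading dock with Gus.  [the loading dock: Bram, Gus, Pim, Sol | the warehouse floor: Jules, Kira, Noor, Quin]
9. Porter goes to the warehouse floor with Gus and Pim.  [the loading dock: Bram, Sol | the warehouse floor: Gus, Jules, Kira, Noor, Pim, Quin]
10. Porter goes back to the loading dock with Gus.  [the loading dock: Bram, Gus, Sol | the warehouse floor: Jules, Kira, Noor, Pim, Quin]
11. Porter goes to the warehouse floor with Gus and Sol.  [the loading dock: Bram | the warehouse floor: Gus, Jules, Kira, Noor, Pim, Quin, Sol]
12. Porter goes back to the loading dock with Gus.  [the loading dock: Bram, Gus | the warehouse floor: Jules, Kira, Noor, Pim, Quin, Sol]
13. Porter goes to the warehouse floor with Bram and Gus.  [the loading dock: — | the warehouse floor: Bram, Gus, Jules, Kira, Noor, Pim, Quin, Sol]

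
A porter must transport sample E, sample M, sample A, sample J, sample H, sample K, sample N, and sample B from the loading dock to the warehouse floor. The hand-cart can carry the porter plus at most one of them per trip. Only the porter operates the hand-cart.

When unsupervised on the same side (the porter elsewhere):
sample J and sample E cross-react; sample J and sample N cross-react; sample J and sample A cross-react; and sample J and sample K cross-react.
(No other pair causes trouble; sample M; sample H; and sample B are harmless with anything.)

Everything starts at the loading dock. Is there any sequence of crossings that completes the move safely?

Following every safe sequence of crossings from the start, the most of the 8 that can be at the warehouse floor as the hand-cart arrives there on crossings 1, 3, 5, 7, 9 is 1, 2, 3, 4, 5 respectively; the best ever achieved is 5 of 8.
From crossing 11 on, no configuration arises that was not already reachable earlier: only 88 distinct safe configurations (who is on which side, and where the hand-cart is) can ever be reached, none of them has everyone across, and every continuation just revisits them. So no valid plan exists.

No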